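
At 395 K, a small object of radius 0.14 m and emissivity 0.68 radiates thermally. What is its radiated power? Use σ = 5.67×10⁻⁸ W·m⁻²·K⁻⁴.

P ≈ 231 W

A = 4πr² = 4π × (0.14)² = 0.246 m².
P = εσAT⁴ = 0.68 × 5.67×10⁻⁸ × 0.246 × (395)⁴ = 0.68 × 5.67×10⁻⁸ × 0.246 × 2.43×10^10.
P = 231 W.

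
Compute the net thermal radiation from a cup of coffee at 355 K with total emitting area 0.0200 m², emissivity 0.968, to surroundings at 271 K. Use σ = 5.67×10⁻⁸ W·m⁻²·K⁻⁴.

Q = εσA(T⁴ − T_s⁴). T⁴ − T_s⁴ = (355)⁴ − (271)⁴ = 1.59×10^10 − 5.39×10^9 = 1.05×10^10 K⁴.
Q = 0.968 × 5.67×10⁻⁸ × 0.0200 × 1.05×10^10 = 11.5 W.

Q ≈ 11.5 W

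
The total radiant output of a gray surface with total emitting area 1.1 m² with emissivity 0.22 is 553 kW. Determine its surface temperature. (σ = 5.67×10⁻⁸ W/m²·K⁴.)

T ≈ 2520 K

From P = εσAT⁴, T = (P / εσA)^(1/4) = (5.53×10^5 / (0.22 × 5.67×10⁻⁸ × 1.10))^(1/4).
T = (4.03×10^13)^(1/4) = 2520 K.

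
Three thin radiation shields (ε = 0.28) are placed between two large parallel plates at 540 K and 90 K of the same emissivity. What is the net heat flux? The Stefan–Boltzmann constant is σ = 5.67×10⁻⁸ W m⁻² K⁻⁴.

q ≈ 196 W/m²

Each of the 4 gaps contributes resistance (2/ε − 1) = 2/0.28 − 1 = 6.143; total = 24.57.
q = σ(T₁⁴ − T₂⁴) / 24.57 = 5.67×10⁻⁸ × 8.50×10^10 / 24.57 = 196 W/m².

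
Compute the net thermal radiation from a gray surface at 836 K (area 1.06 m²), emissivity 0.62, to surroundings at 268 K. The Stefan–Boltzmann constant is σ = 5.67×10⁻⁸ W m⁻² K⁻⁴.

Q ≈ 18000 W

Q = εσA(T⁴ − T_s⁴). T⁴ − T_s⁴ = (836)⁴ − (268)⁴ = 4.88×10^11 − 5.16×10^9 = 4.83×10^11 K⁴.
Q = 0.62 × 5.67×10⁻⁸ × 1.06 × 4.83×10^11 = 18000 W.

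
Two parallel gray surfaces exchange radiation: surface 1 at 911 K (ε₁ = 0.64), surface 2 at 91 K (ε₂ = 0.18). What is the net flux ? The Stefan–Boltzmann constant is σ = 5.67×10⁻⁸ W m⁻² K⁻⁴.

For two large parallel gray plates, q = σ(T₁⁴ − T₂⁴) / (1/ε₁ + 1/ε₂ − 1).
1/ε₁ + 1/ε₂ − 1 = 1/0.64 + 1/0.18 − 1 = 6.118.
T₁⁴ − T₂⁴ = 6.89×10^11 − 6.86×10^7 = 6.89×10^11 K⁴.
q = 5.67×10⁻⁸ × 6.89×10^11 / 6.118 = 6380 W/m².

q ≈ 6380 W/m²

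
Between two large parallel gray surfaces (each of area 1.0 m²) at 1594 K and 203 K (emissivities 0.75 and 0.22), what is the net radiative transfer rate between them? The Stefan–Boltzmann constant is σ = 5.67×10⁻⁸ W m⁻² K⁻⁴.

Q ≈ 75000 W

For two large parallel gray plates, q = σ(T₁⁴ − T₂⁴) / (1/ε₁ + 1/ε₂ − 1).
1/ε₁ + 1/ε₂ − 1 = 1/0.75 + 1/0.22 − 1 = 4.879.
T₁⁴ − T₂⁴ = 6.46×10^12 − 1.70×10^9 = 6.45×10^12 K⁴.
q = 5.67×10⁻⁸ × 6.45×10^12 / 4.879 = 75000 W/m².
Q = q·A = 75000 × 1.0 = 75000 W.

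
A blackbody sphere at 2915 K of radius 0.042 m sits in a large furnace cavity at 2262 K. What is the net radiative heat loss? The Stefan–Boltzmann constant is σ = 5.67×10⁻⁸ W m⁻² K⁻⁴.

Q ≈ 57800 W

A = 4πr² = 4π × (0.042)² = 0.0222 m².
Q = σA(T⁴ − T_s⁴). T⁴ − T_s⁴ = (2915)⁴ − (2262)⁴ = 7.22×10^13 − 2.62×10^13 = 4.60×10^13 K⁴.
Q = 5.67×10⁻⁸ × 0.0222 × 4.60×10^13 = 57800 W.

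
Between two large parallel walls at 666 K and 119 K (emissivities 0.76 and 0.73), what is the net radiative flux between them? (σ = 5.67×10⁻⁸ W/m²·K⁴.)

q ≈ 6610 W/m²

For two large parallel gray plates, q = σ(T₁⁴ − T₂⁴) / (1/ε₁ + 1/ε₂ − 1).
1/ε₁ + 1/ε₂ − 1 = 1/0.76 + 1/0.73 − 1 = 1.686.
T₁⁴ − T₂⁴ = 1.97×10^11 − 2.01×10^8 = 1.97×10^11 K⁴.
q = 5.67×10⁻⁸ × 1.97×10^11 / 1.686 = 6610 W/m².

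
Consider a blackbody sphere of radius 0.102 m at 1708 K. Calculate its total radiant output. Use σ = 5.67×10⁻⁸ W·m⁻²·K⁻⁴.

A = 4πr² = 4π × (0.102)² = 0.131 m².
P = σAT⁴ = 5.67×10⁻⁸ × 0.131 × (1708)⁴ = 5.67×10⁻⁸ × 0.131 × 8.51×10^12.
P = 63100 W.

P ≈ 63100 W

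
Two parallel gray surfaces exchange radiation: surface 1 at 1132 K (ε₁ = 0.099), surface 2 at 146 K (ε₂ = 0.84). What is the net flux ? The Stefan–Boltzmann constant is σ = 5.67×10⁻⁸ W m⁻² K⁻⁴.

For two large parallel gray plates, q = σ(T₁⁴ − T₂⁴) / (1/ε₁ + 1/ε₂ − 1).
1/ε₁ + 1/ε₂ − 1 = 1/0.099 + 1/0.84 − 1 = 10.29.
T₁⁴ − T₂⁴ = 1.64×10^12 − 4.54×10^8 = 1.64×10^12 K⁴.
q = 5.67×10⁻⁸ × 1.64×10^12 / 10.29 = 9040 W/m².

q ≈ 9040 W/m²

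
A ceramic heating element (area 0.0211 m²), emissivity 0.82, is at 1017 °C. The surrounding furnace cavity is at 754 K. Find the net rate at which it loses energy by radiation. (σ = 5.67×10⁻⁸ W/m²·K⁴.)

Convert: 1017 °C = 1290 K.
Q = εσA(T⁴ − T_s⁴). T⁴ − T_s⁴ = (1290)⁴ − (754)⁴ = 2.77×10^12 − 3.23×10^11 = 2.45×10^12 K⁴.
Q = 0.82 × 5.67×10⁻⁸ × 0.0211 × 2.45×10^12 = 2400 W.

Q ≈ 2400 W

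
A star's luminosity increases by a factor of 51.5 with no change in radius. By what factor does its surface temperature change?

factor ≈ 2.68

P ∝ T⁴ ⇒ T ∝ P^(1/4), so T scales by (51.5)^(1/4) = 2.68.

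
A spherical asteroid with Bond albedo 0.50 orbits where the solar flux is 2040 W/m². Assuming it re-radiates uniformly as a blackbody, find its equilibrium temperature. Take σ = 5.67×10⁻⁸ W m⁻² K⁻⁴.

Power absorbed = (1−a)S·πR²; power emitted = 4πR²σT⁴. Equating and cancelling πR²:
T = ((1−a)S / 4σ)^(1/4) = (1020 / (4 × 5.67×10⁻⁸))^(1/4) = (4.50×10^9)^(1/4).
T = 259 K.

T ≈ 259 K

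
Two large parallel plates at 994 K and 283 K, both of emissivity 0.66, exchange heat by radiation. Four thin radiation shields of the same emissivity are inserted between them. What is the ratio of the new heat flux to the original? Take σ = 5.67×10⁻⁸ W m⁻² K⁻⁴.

With N identical shields there are N+1 = 5 gaps in series, each with the same radiative resistance, so the flux falls to 1/(N+1) of its unshielded value.

ratio ≈ 0.200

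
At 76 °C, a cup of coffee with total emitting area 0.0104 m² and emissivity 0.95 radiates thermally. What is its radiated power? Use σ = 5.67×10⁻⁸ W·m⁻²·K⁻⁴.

76 °C = 349 K.
P = εσAT⁴ = 0.95 × 5.67×10⁻⁸ × 0.0104 × (349)⁴ = 0.95 × 5.67×10⁻⁸ × 0.0104 × 1.48×10^10.
P = 8.31 W.

P ≈ 8.31 W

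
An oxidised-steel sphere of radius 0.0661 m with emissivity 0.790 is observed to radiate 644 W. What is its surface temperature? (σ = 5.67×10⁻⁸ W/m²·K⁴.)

A = 4πr² = 4π × (0.0661)² = 0.0549 m².
From P = εσAT⁴, T = (P / εσA)^(1/4) = (644 / (0.790 × 5.67×10⁻⁸ × 0.0549))^(1/4).
T = (2.62×10^11)^(1/4) = 715 K.

T ≈ 715 K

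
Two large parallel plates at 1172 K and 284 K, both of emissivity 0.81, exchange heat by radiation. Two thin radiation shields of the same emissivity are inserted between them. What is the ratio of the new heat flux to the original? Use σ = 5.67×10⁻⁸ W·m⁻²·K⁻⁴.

ratio ≈ 0.333

With N identical shields there are N+1 = 3 gaps in series, each with the same radiative resistance, so the flux falls to 1/(N+1) of its unshielded value.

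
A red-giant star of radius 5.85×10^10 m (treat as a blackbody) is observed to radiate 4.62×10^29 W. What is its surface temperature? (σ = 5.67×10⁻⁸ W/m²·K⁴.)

T ≈ 3710 K

A = 4πr² = 4π × (5.85×10^10)² = 4.30×10^22 m².
From P = σAT⁴, T = (P / σA)^(1/4) = (4.62×10^29 / (5.67×10⁻⁸ × 4.30×10^22))^(1/4).
T = (1.89×10^14)^(1/4) = 3710 K.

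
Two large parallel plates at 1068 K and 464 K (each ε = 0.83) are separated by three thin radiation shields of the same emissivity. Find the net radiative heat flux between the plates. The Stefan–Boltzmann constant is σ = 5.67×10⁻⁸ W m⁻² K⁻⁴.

q ≈ 12600 W/m²

Each of the 4 gaps contributes resistance (2/ε − 1) = 2/0.83 − 1 = 1.410; total = 5.639.
q = σ(T₁⁴ − T₂⁴) / 5.639 = 5.67×10⁻⁸ × 1.25×10^12 / 5.639 = 12600 W/m².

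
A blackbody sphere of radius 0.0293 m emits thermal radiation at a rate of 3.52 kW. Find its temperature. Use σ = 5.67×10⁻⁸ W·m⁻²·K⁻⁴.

A = 4πr² = 4π × (0.0293)² = 0.0108 m².
From P = σAT⁴, T = (P / σA)^(1/4) = (3520 / (5.67×10⁻⁸ × 0.0108))^(1/4).
T = (5.75×10^12)^(1/4) = 1550 K.

T ≈ 1550 K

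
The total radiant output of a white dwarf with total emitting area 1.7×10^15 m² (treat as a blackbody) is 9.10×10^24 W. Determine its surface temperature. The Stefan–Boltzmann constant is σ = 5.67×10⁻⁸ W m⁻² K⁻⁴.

T ≈ 17500 K

From P = σAT⁴, T = (P / σA)^(1/4) = (9.10×10^24 / (5.67×10⁻⁸ × 1.70×10^15))^(1/4).
T = (9.44×10^16)^(1/4) = 17500 K.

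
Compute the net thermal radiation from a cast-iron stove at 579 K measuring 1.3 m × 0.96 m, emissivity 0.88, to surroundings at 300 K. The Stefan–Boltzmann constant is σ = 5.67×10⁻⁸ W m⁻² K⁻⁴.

Q ≈ 6490 W

A = 1.3 × 0.96 = 1.25 m².
Q = εσA(T⁴ − T_s⁴). T⁴ − T_s⁴ = (579)⁴ − (300)⁴ = 1.12×10^11 − 8.10×10^9 = 1.04×10^11 K⁴.
Q = 0.88 × 5.67×10⁻⁸ × 1.25 × 1.04×10^11 = 6490 W.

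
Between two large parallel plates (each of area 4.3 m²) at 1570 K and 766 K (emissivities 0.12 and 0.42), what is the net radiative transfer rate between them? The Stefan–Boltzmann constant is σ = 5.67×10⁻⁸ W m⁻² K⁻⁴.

For two large parallel gray plates, q = σ(T₁⁴ − T₂⁴) / (1/ε₁ + 1/ε₂ − 1).
1/ε₁ + 1/ε₂ − 1 = 1/0.12 + 1/0.42 − 1 = 9.714.
T₁⁴ − T₂⁴ = 6.08×10^12 − 3.44×10^11 = 5.73×10^12 K⁴.
q = 5.67×10⁻⁸ × 5.73×10^12 / 9.714 = 33500 W/m².
Q = q·A = 33500 × 4.3 = 1.44×10^5 W.

Q ≈ 1.44×10^5 W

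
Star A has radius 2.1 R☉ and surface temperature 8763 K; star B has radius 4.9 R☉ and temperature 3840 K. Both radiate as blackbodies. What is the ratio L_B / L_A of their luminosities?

L = 4πR²σT⁴ ∝ R²T⁴, so L_B/L_A = (4.9/2.1)² × (3840/8763)⁴ = 5.44 × 0.0369 = 0.201.

L_B/L_A ≈ 0.201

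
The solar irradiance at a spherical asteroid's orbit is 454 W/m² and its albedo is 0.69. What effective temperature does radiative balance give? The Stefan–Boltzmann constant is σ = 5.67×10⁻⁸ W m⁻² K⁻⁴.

Power absorbed = (1−a)S·πR²; power emitted = 4πR²σT⁴. Equating and cancelling πR²:
T = ((1−a)S / 4σ)^(1/4) = (141 / (4 × 5.67×10⁻⁸))^(1/4) = (6.21×10^8)^(1/4).
T = 158 K.

T ≈ 158 K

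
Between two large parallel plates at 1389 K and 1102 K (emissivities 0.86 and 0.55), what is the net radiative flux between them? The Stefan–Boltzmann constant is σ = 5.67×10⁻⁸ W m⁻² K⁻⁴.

For two large parallel gray plates, q = σ(T₁⁴ − T₂⁴) / (1/ε₁ + 1/ε₂ − 1).
1/ε₁ + 1/ε₂ − 1 = 1/0.86 + 1/0.55 − 1 = 1.981.
T₁⁴ − T₂⁴ = 3.72×10^12 − 1.47×10^12 = 2.25×10^12 K⁴.
q = 5.67×10⁻⁸ × 2.25×10^12 / 1.981 = 64300 W/m².

q ≈ 64300 W/m²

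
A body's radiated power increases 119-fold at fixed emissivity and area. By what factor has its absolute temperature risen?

factor ≈ 3.30

P ∝ T⁴ ⇒ T ∝ P^(1/4), so T scales by (119)^(1/4) = 3.30.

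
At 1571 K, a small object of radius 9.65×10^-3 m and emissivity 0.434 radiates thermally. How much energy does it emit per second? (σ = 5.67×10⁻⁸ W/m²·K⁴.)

A = 4πr² = 4π × (9.65×10^-3)² = 1.17×10^-3 m².
P = εσAT⁴ = 0.434 × 5.67×10⁻⁸ × 1.17×10^-3 × (1571)⁴ = 0.434 × 5.67×10⁻⁸ × 1.17×10^-3 × 6.09×10^12.
P = 175 W.

P ≈ 175 W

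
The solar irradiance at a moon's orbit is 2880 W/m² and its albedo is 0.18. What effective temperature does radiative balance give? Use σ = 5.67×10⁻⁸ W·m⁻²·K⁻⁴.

Power absorbed = (1−a)S·πR²; power emitted = 4πR²σT⁴. Equating and cancelling πR²:
T = ((1−a)S / 4σ)^(1/4) = (2360 / (4 × 5.67×10⁻⁸))^(1/4) = (1.04×10^10)^(1/4).
T = 319 K.

T ≈ 319 K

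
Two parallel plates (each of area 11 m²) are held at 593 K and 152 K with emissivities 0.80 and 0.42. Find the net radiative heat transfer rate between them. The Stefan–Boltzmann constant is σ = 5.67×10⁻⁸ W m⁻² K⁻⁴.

Q ≈ 29200 W

For two large parallel gray plates, q = σ(T₁⁴ − T₂⁴) / (1/ε₁ + 1/ε₂ − 1).
1/ε₁ + 1/ε₂ − 1 = 1/0.80 + 1/0.42 − 1 = 2.631.
T₁⁴ − T₂⁴ = 1.24×10^11 − 5.34×10^8 = 1.23×10^11 K⁴.
q = 5.67×10⁻⁸ × 1.23×10^11 / 2.631 = 2650 W/m².
Q = q·A = 2650 × 11 = 29200 W.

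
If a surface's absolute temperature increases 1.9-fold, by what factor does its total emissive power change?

factor ≈ 13.0

P ∝ T⁴, so the power scales as (1.9)⁴ = 13.0.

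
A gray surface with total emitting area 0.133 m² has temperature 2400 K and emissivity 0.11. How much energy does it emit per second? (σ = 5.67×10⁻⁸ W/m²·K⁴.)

Stefan–Boltzmann: P = εσAT⁴ = 0.11 × 5.67×10⁻⁸ × 0.133 × (2400)⁴ = 0.11 × 5.67×10⁻⁸ × 0.133 × 3.32×10^13.
P = 27500 W.

P ≈ 27500 W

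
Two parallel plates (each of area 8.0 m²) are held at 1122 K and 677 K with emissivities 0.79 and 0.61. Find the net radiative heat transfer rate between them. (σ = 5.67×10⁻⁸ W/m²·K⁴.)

For two large parallel gray plates, q = σ(T₁⁴ − T₂⁴) / (1/ε₁ + 1/ε₂ − 1).
1/ε₁ + 1/ε₂ − 1 = 1/0.79 + 1/0.61 − 1 = 1.905.
T₁⁴ − T₂⁴ = 1.58×10^12 − 2.10×10^11 = 1.37×10^12 K⁴.
q = 5.67×10⁻⁸ × 1.37×10^12 / 1.905 = 40900 W/m².
Q = q·A = 40900 × 8.0 = 3.27×10^5 W.

Q ≈ 3.27×10^5 W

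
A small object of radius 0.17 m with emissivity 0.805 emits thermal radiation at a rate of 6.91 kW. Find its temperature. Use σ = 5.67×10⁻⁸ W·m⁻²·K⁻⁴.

A = 4πr² = 4π × (0.17)² = 0.363 m².
From P = εσAT⁴, T = (P / εσA)^(1/4) = (6910 / (0.805 × 5.67×10⁻⁸ × 0.363))^(1/4).
T = (4.17×10^11)^(1/4) = 804 K.

T ≈ 804 K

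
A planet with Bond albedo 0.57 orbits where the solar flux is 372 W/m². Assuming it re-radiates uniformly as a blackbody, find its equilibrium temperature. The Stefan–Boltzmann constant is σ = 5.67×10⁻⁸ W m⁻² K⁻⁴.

Power absorbed = (1−a)S·πR²; power emitted = 4πR²σT⁴. Equating and cancelling πR²:
T = ((1−a)S / 4σ)^(1/4) = (160 / (4 × 5.67×10⁻⁸))^(1/4) = (7.05×10^8)^(1/4).
T = 163 K.

T ≈ 163 K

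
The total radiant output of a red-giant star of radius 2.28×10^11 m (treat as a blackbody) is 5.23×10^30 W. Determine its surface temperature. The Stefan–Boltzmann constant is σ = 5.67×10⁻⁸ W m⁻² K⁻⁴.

T ≈ 3450 K

A = 4πr² = 4π × (2.28×10^11)² = 6.53×10^23 m².
From P = σAT⁴, T = (P / σA)^(1/4) = (5.23×10^30 / (5.67×10⁻⁸ × 6.53×10^23))^(1/4).
T = (1.41×10^14)^(1/4) = 3450 K.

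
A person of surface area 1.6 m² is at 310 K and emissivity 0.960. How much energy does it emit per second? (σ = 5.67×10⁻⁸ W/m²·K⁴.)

P = εσAT⁴ = 0.960 × 5.67×10⁻⁸ × 1.60 × (310)⁴ = 0.960 × 5.67×10⁻⁸ × 1.60 × 9.24×10^9.
P = 804 W.

P ≈ 804 W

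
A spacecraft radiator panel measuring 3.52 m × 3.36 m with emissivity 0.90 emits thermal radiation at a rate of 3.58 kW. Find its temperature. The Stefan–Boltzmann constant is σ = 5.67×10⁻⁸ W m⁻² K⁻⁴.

T ≈ 278 K

A = 3.52 × 3.36 = 11.8 m².
From P = εσAT⁴, T = (P / εσA)^(1/4) = (3580 / (0.90 × 5.67×10⁻⁸ × 11.8))^(1/4).
T = (5.93×10^9)^(1/4) = 278 K.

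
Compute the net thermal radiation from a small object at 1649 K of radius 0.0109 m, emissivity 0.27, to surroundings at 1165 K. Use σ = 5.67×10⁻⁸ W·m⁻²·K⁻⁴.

Q ≈ 127 W

A = 4πr² = 4π × (0.0109)² = 1.49×10^-3 m².
Q = εσA(T⁴ − T_s⁴). T⁴ − T_s⁴ = (1649)⁴ − (1165)⁴ = 7.39×10^12 − 1.84×10^12 = 5.55×10^12 K⁴.
Q = 0.27 × 5.67×10⁻⁸ × 1.49×10^-3 × 5.55×10^12 = 127 W.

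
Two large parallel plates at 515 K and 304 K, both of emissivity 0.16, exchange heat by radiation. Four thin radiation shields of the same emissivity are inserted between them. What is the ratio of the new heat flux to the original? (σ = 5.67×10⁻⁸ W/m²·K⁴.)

With N identical shields there are N+1 = 5 gaps in series, each with the same radiative resistance, so the flux falls to 1/(N+1) of its unshielded value.

ratio ≈ 0.200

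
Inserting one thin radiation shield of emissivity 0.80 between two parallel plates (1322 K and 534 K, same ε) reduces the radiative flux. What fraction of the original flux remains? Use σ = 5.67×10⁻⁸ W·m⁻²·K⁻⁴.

With N identical shields there are N+1 = 2 gaps in series, each with the same radiative resistance, so the flux falls to 1/(N+1) of its unshielded value.

ratio ≈ 0.500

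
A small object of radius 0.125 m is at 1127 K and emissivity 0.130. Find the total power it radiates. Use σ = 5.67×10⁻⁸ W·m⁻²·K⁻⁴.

P ≈ 2330 W

A = 4πr² = 4π × (0.125)² = 0.196 m².
P = εσAT⁴ = 0.130 × 5.67×10⁻⁸ × 0.196 × (1127)⁴ = 0.130 × 5.67×10⁻⁸ × 0.196 × 1.61×10^12.
P = 2330 W.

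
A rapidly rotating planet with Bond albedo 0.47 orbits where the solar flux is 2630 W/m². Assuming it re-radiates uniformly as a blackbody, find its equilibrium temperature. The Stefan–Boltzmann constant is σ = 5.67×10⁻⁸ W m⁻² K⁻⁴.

Power absorbed = (1−a)S·πR²; power emitted = 4πR²σT⁴. Equating and cancelling πR²:
T = ((1−a)S / 4σ)^(1/4) = (1390 / (4 × 5.67×10⁻⁸))^(1/4) = (6.15×10^9)^(1/4).
T = 280 K.

T ≈ 280 K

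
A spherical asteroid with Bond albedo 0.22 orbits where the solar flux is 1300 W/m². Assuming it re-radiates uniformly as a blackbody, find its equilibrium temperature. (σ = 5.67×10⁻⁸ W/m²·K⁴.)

Power absorbed = (1−a)S·πR²; power emitted = 4πR²σT⁴. Equating and cancelling πR²:
T = ((1−a)S / 4σ)^(1/4) = (1010 / (4 × 5.67×10⁻⁸))^(1/4) = (4.47×10^9)^(1/4).
T = 259 K.

T ≈ 259 K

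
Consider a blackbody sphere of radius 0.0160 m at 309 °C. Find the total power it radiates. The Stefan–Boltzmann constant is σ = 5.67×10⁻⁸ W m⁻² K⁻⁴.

P ≈ 20.9 W

A = 4πr² = 4π × (0.0160)² = 3.22×10^-3 m².
309 °C = 582 K.
P = σAT⁴ = 5.67×10⁻⁸ × 3.22×10^-3 × (582)⁴ = 5.67×10⁻⁸ × 3.22×10^-3 × 1.15×10^11.
P = 20.9 W.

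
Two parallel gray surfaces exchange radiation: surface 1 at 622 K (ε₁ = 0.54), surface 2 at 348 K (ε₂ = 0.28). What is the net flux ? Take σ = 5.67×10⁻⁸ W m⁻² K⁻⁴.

q ≈ 1730 W/m²

For two large parallel gray plates, q = σ(T₁⁴ − T₂⁴) / (1/ε₁ + 1/ε₂ − 1).
1/ε₁ + 1/ε₂ − 1 = 1/0.54 + 1/0.28 − 1 = 4.423.
T₁⁴ − T₂⁴ = 1.50×10^11 − 1.47×10^10 = 1.35×10^11 K⁴.
q = 5.67×10⁻⁸ × 1.35×10^11 / 4.423 = 1730 W/m².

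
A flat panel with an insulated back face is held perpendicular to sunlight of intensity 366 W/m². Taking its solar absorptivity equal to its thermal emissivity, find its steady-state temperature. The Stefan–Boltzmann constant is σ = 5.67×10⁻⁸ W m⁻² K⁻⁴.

Absorbed flux αS = emitted flux εσT⁴ (one radiating face); with α = ε, T = (S/σ)^(1/4).
T = (366 / 5.67×10⁻⁸)^(1/4) = (6.46×10^9)^(1/4).
T = 283 K.

T ≈ 283 K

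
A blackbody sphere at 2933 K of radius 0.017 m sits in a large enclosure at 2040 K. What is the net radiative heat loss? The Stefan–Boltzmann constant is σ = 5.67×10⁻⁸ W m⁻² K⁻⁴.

A = 4πr² = 4π × (0.017)² = 3.63×10^-3 m².
Q = σA(T⁴ − T_s⁴). T⁴ − T_s⁴ = (2933)⁴ − (2040)⁴ = 7.40×10^13 − 1.73×10^13 = 5.67×10^13 K⁴.
Q = 5.67×10⁻⁸ × 3.63×10^-3 × 5.67×10^13 = 11700 W.

Q ≈ 11700 W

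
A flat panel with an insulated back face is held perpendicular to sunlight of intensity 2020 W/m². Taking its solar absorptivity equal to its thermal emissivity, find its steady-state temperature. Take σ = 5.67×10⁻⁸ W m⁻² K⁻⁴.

Absorbed flux αS = emitted flux εσT⁴ (one radiating face); with α = ε, T = (S/σ)^(1/4).
T = (2020 / 5.67×10⁻⁸)^(1/4) = (3.56×10^10)^(1/4).
T = 434 K.

T ≈ 434 K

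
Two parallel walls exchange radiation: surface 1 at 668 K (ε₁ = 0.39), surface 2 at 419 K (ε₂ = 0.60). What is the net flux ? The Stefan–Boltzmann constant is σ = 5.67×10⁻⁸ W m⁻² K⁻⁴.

For two large parallel gray plates, q = σ(T₁⁴ − T₂⁴) / (1/ε₁ + 1/ε₂ − 1).
1/ε₁ + 1/ε₂ − 1 = 1/0.39 + 1/0.60 − 1 = 3.231.
T₁⁴ − T₂⁴ = 1.99×10^11 − 3.08×10^10 = 1.68×10^11 K⁴.
q = 5.67×10⁻⁸ × 1.68×10^11 / 3.231 = 2950 W/m².

q ≈ 2950 W/m²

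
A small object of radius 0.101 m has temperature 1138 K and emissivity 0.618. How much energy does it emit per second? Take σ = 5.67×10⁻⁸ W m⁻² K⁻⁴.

P ≈ 7530 W

A = 4πr² = 4π × (0.101)² = 0.128 m².
P = εσAT⁴ = 0.618 × 5.67×10⁻⁸ × 0.128 × (1138)⁴ = 0.618 × 5.67×10⁻⁸ × 0.128 × 1.68×10^12.
P = 7530 W.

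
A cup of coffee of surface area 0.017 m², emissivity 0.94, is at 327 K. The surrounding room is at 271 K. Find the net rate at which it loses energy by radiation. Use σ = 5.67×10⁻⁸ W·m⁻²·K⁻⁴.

Q ≈ 5.47 W

Q = εσA(T⁴ − T_s⁴). T⁴ − T_s⁴ = (327)⁴ − (271)⁴ = 1.14×10^10 − 5.39×10^9 = 6.04×10^9 K⁴.
Q = 0.94 × 5.67×10⁻⁸ × 0.0170 × 6.04×10^9 = 5.47 W.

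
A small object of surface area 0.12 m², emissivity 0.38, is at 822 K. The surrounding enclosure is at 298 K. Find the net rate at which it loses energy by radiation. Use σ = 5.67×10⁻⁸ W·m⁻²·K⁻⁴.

Q ≈ 1160 W

Q = εσA(T⁴ − T_s⁴). T⁴ − T_s⁴ = (822)⁴ − (298)⁴ = 4.57×10^11 − 7.89×10^9 = 4.49×10^11 K⁴.
Q = 0.38 × 5.67×10⁻⁸ × 0.120 × 4.49×10^11 = 1160 W.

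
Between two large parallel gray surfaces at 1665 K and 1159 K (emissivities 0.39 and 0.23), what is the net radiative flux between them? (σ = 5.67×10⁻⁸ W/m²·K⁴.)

For two large parallel gray plates, q = σ(T₁⁴ − T₂⁴) / (1/ε₁ + 1/ε₂ − 1).
1/ε₁ + 1/ε₂ − 1 = 1/0.39 + 1/0.23 − 1 = 5.912.
T₁⁴ − T₂⁴ = 7.69×10^12 − 1.80×10^12 = 5.88×10^12 K⁴.
q = 5.67×10⁻⁸ × 5.88×10^12 / 5.912 = 56400 W/m².

q ≈ 56400 W/m²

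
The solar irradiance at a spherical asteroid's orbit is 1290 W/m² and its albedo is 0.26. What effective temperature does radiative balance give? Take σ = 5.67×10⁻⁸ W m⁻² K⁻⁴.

Power absorbed = (1−a)S·πR²; power emitted = 4πR²σT⁴. Equating and cancelling πR²:
T = ((1−a)S / 4σ)^(1/4) = (955 / (4 × 5.67×10⁻⁸))^(1/4) = (4.21×10^9)^(1/4).
T = 255 K.

T ≈ 255 K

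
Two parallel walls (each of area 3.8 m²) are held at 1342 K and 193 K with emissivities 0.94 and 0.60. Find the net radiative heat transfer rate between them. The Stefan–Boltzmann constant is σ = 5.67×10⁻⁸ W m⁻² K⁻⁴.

Q ≈ 4.04×10^5 W

For two large parallel gray plates, q = σ(T₁⁴ − T₂⁴) / (1/ε₁ + 1/ε₂ − 1).
1/ε₁ + 1/ε₂ − 1 = 1/0.94 + 1/0.60 − 1 = 1.730.
T₁⁴ − T₂⁴ = 3.24×10^12 − 1.39×10^9 = 3.24×10^12 K⁴.
q = 5.67×10⁻⁸ × 3.24×10^12 / 1.730 = 1.06×10^5 W/m².
Q = q·A = 1.06×10^5 × 3.8 = 4.04×10^5 W.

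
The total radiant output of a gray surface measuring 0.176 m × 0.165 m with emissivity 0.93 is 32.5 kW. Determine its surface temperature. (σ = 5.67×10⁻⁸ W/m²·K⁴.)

T ≈ 2150 K

A = 0.176 × 0.165 = 0.0290 m².
From P = εσAT⁴, T = (P / εσA)^(1/4) = (32500 / (0.93 × 5.67×10⁻⁸ × 0.0290))^(1/4).
T = (2.12×10^13)^(1/4) = 2150 K.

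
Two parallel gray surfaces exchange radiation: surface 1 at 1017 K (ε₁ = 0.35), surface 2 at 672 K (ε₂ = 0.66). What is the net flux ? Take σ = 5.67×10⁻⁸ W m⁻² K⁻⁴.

q ≈ 14600 W/m²

For two large parallel gray plates, q = σ(T₁⁴ − T₂⁴) / (1/ε₁ + 1/ε₂ − 1).
1/ε₁ + 1/ε₂ − 1 = 1/0.35 + 1/0.66 − 1 = 3.372.
T₁⁴ − T₂⁴ = 1.07×10^12 − 2.04×10^11 = 8.66×10^11 K⁴.
q = 5.67×10⁻⁸ × 8.66×10^11 / 3.372 = 14600 W/m².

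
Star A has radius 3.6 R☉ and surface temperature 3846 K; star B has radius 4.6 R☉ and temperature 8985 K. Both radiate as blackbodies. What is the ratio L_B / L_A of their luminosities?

L_B/L_A ≈ 48.6

L = 4πR²σT⁴ ∝ R²T⁴, so L_B/L_A = (4.6/3.6)² × (8985/3846)⁴ = 1.63 × 29.8 = 48.6.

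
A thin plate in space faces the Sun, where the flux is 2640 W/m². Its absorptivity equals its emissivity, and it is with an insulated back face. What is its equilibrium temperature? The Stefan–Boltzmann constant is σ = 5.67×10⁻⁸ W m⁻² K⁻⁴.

T ≈ 465 K

Absorbed flux αS = emitted flux εσT⁴ (one radiating face); with α = ε, T = (S/σ)^(1/4).
T = (2640 / 5.67×10⁻⁸)^(1/4) = (4.66×10^10)^(1/4).
T = 465 K.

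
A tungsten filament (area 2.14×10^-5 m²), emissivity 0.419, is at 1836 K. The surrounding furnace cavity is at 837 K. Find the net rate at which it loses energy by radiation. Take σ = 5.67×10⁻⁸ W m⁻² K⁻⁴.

Q = εσA(T⁴ − T_s⁴). T⁴ − T_s⁴ = (1836)⁴ − (837)⁴ = 1.14×10^13 − 4.91×10^11 = 1.09×10^13 K⁴.
Q = 0.419 × 5.67×10⁻⁸ × 2.14×10^-5 × 1.09×10^13 = 5.53 W.

Q ≈ 5.53 W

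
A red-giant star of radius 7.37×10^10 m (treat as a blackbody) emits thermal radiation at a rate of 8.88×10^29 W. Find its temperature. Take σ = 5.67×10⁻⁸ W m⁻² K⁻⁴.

T ≈ 3890 K

A = 4πr² = 4π × (7.37×10^10)² = 6.83×10^22 m².
From P = σAT⁴, T = (P / σA)^(1/4) = (8.88×10^29 / (5.67×10⁻⁸ × 6.83×10^22))^(1/4).
T = (2.29×10^14)^(1/4) = 3890 K.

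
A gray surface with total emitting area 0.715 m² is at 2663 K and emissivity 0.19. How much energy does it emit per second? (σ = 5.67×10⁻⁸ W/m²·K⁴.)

P = εσAT⁴ = 0.19 × 5.67×10⁻⁸ × 0.715 × (2663)⁴ = 0.19 × 5.67×10⁻⁸ × 0.715 × 5.03×10^13.
P = 3.87×10^5 W.

P ≈ 3.87×10^5 W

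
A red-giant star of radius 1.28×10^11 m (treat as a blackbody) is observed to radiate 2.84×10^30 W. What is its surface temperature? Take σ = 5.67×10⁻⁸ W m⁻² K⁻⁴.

T ≈ 3950 K

A = 4πr² = 4π × (1.28×10^11)² = 2.06×10^23 m².
From P = σAT⁴, T = (P / σA)^(1/4) = (2.84×10^30 / (5.67×10⁻⁸ × 2.06×10^23))^(1/4).
T = (2.43×10^14)^(1/4) = 3950 K.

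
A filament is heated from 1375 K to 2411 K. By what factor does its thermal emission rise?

ratio ≈ 9.45

P ∝ T⁴, so the ratio is (2411/1375)⁴ = (1.753)⁴ = 9.45.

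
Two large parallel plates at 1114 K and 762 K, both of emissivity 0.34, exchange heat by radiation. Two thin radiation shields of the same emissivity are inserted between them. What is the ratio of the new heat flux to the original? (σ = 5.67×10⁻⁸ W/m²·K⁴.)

With N identical shields there are N+1 = 3 gaps in series, each with the same radiative resistance, so the flux falls to 1/(N+1) of its unshielded value.

ratio ≈ 0.333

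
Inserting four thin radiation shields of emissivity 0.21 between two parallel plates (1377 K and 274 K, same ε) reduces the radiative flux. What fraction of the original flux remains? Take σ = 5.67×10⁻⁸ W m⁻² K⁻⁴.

With N identical shields there are N+1 = 5 gaps in series, each with the same radiative resistance, so the flux falls to 1/(N+1) of its unshielded value.

ratio ≈ 0.200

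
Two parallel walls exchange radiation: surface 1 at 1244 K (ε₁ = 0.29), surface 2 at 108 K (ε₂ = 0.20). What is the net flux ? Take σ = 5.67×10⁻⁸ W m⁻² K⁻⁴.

For two large parallel gray plates, q = σ(T₁⁴ − T₂⁴) / (1/ε₁ + 1/ε₂ − 1).
1/ε₁ + 1/ε₂ − 1 = 1/0.29 + 1/0.20 − 1 = 7.448.
T₁⁴ − T₂⁴ = 2.39×10^12 − 1.36×10^8 = 2.39×10^12 K⁴.
q = 5.67×10⁻⁸ × 2.39×10^12 / 7.448 = 18200 W/m².

q ≈ 18200 W/m²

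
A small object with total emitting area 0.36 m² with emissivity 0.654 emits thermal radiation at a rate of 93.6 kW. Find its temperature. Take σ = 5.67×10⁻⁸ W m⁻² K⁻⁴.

From P = εσAT⁴, T = (P / εσA)^(1/4) = (93600 / (0.654 × 5.67×10⁻⁸ × 0.360))^(1/4).
T = (7.01×10^12)^(1/4) = 1630 K.

T ≈ 1630 K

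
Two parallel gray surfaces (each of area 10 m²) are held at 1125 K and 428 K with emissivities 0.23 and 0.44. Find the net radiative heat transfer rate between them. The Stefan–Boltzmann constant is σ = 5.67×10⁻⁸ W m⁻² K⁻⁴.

For two large parallel gray plates, q = σ(T₁⁴ − T₂⁴) / (1/ε₁ + 1/ε₂ − 1).
1/ε₁ + 1/ε₂ − 1 = 1/0.23 + 1/0.44 − 1 = 5.621.
T₁⁴ − T₂⁴ = 1.60×10^12 − 3.36×10^10 = 1.57×10^12 K⁴.
q = 5.67×10⁻⁸ × 1.57×10^12 / 5.621 = 15800 W/m².
Q = q·A = 15800 × 10 = 1.58×10^5 W.

Q ≈ 1.58×10^5 W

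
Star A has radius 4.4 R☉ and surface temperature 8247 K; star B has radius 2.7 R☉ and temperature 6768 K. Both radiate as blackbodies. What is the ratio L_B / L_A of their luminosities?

L_B/L_A ≈ 0.171

L = 4πR²σT⁴ ∝ R²T⁴, so L_B/L_A = (2.7/4.4)² × (6768/8247)⁴ = 0.377 × 0.454 = 0.171.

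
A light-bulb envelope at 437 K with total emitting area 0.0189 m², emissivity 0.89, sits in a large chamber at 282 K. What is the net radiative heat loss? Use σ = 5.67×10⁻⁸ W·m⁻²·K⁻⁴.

Q ≈ 28.8 W

Q = εσA(T⁴ − T_s⁴). T⁴ − T_s⁴ = (437)⁴ − (282)⁴ = 3.65×10^10 − 6.32×10^9 = 3.01×10^10 K⁴.
Q = 0.89 × 5.67×10⁻⁸ × 0.0189 × 3.01×10^10 = 28.8 W.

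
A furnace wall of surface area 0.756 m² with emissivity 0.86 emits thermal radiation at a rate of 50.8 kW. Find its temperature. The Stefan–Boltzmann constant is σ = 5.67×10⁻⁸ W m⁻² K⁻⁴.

T ≈ 1080 K

From P = εσAT⁴, T = (P / εσA)^(1/4) = (50800 / (0.86 × 5.67×10⁻⁸ × 0.756))^(1/4).
T = (1.38×10^12)^(1/4) = 1080 K.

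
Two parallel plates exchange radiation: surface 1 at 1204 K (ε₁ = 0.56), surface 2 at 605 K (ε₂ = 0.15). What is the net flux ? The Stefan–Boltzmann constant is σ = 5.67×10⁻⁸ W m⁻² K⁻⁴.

q ≈ 15000 W/m²

For two large parallel gray plates, q = σ(T₁⁴ − T₂⁴) / (1/ε₁ + 1/ε₂ − 1).
1/ε₁ + 1/ε₂ − 1 = 1/0.56 + 1/0.15 − 1 = 7.452.
T₁⁴ − T₂⁴ = 2.10×10^12 − 1.34×10^11 = 1.97×10^12 K⁴.
q = 5.67×10⁻⁸ × 1.97×10^12 / 7.452 = 15000 W/m².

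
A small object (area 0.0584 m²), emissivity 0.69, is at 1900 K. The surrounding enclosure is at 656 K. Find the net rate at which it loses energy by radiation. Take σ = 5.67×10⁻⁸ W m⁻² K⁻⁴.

Q ≈ 29400 W

Q = εσA(T⁴ − T_s⁴). T⁴ − T_s⁴ = (1900)⁴ − (656)⁴ = 1.30×10^13 − 1.85×10^11 = 1.28×10^13 K⁴.
Q = 0.69 × 5.67×10⁻⁸ × 0.0584 × 1.28×10^13 = 29400 W.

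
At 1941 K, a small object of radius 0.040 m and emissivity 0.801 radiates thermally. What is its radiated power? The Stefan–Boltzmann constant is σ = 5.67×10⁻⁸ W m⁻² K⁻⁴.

A = 4πr² = 4π × (0.040)² = 0.0201 m².
Stefan–Boltzmann: P = εσAT⁴ = 0.801 × 5.67×10⁻⁸ × 0.0201 × (1941)⁴ = 0.801 × 5.67×10⁻⁸ × 0.0201 × 1.42×10^13.
P = 13000 W.

P ≈ 13000 W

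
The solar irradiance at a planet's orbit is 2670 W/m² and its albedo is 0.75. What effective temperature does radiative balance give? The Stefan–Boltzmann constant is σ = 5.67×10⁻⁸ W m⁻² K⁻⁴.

Power absorbed = (1−a)S·πR²; power emitted = 4πR²σT⁴. Equating and cancelling πR²:
T = ((1−a)S / 4σ)^(1/4) = (668 / (4 × 5.67×10⁻⁸))^(1/4) = (2.94×10^9)^(1/4).
T = 233 K.

T ≈ 233 K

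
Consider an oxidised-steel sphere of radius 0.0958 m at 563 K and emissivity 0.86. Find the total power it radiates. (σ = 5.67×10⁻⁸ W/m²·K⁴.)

A = 4πr² = 4π × (0.0958)² = 0.115 m².
Stefan–Boltzmann: P = εσAT⁴ = 0.86 × 5.67×10⁻⁸ × 0.115 × (563)⁴ = 0.86 × 5.67×10⁻⁸ × 0.115 × 1.00×10^11.
P = 565 W.

P ≈ 565 W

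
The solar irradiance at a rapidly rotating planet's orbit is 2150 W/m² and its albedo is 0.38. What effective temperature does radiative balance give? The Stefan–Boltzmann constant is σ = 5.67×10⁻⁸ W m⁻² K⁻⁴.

Power absorbed = (1−a)S·πR²; power emitted = 4πR²σT⁴. Equating and cancelling πR²:
T = ((1−a)S / 4σ)^(1/4) = (1330 / (4 × 5.67×10⁻⁸))^(1/4) = (5.88×10^9)^(1/4).
T = 277 K.

T ≈ 277 K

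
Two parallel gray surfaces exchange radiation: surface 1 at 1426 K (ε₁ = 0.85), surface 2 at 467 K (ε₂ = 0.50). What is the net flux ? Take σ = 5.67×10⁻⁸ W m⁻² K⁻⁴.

q ≈ 1.06×10^5 W/m²

For two large parallel gray plates, q = σ(T₁⁴ − T₂⁴) / (1/ε₁ + 1/ε₂ − 1).
1/ε₁ + 1/ε₂ − 1 = 1/0.85 + 1/0.50 − 1 = 2.176.
T₁⁴ − T₂⁴ = 4.14×10^12 − 4.76×10^10 = 4.09×10^12 K⁴.
q = 5.67×10⁻⁸ × 4.09×10^12 / 2.176 = 1.06×10^5 W/m².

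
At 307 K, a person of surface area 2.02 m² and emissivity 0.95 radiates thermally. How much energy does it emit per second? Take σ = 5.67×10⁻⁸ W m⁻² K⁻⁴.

Stefan–Boltzmann: P = εσAT⁴ = 0.95 × 5.67×10⁻⁸ × 2.02 × (307)⁴ = 0.95 × 5.67×10⁻⁸ × 2.02 × 8.88×10^9.
P = 967 W.

P ≈ 967 W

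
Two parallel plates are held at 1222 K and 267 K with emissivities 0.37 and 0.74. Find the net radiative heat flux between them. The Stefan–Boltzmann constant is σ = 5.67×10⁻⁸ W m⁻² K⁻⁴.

q ≈ 41300 W/m²

For two large parallel gray plates, q = σ(T₁⁴ − T₂⁴) / (1/ε₁ + 1/ε₂ − 1).
1/ε₁ + 1/ε₂ − 1 = 1/0.37 + 1/0.74 − 1 = 3.054.
T₁⁴ − T₂⁴ = 2.23×10^12 − 5.08×10^9 = 2.22×10^12 K⁴.
q = 5.67×10⁻⁸ × 2.22×10^12 / 3.054 = 41300 W/m².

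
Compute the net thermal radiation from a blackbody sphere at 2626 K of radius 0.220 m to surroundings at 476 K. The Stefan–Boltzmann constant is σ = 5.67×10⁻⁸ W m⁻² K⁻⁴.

Q ≈ 1.64×10^6 W

A = 4πr² = 4π × (0.220)² = 0.608 m².
Q = σA(T⁴ − T_s⁴). T⁴ − T_s⁴ = (2626)⁴ − (476)⁴ = 4.76×10^13 − 5.13×10^10 = 4.75×10^13 K⁴.
Q = 5.67×10⁻⁸ × 0.608 × 4.75×10^13 = 1.64×10^6 W.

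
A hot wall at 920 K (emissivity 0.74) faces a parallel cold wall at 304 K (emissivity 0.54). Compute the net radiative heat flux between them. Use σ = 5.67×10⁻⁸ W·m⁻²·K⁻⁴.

For two large parallel gray plates, q = σ(T₁⁴ − T₂⁴) / (1/ε₁ + 1/ε₂ − 1).
1/ε₁ + 1/ε₂ − 1 = 1/0.74 + 1/0.54 − 1 = 2.203.
T₁⁴ − T₂⁴ = 7.16×10^11 − 8.54×10^9 = 7.08×10^11 K⁴.
q = 5.67×10⁻⁸ × 7.08×10^11 / 2.203 = 18200 W/m².

q ≈ 18200 W/m²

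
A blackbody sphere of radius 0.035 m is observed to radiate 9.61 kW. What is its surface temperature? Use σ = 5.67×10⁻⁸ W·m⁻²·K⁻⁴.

A = 4πr² = 4π × (0.035)² = 0.0154 m².
From P = σAT⁴, T = (P / σA)^(1/4) = (9610 / (5.67×10⁻⁸ × 0.0154))^(1/4).
T = (1.10×10^13)^(1/4) = 1820 K.

T ≈ 1820 K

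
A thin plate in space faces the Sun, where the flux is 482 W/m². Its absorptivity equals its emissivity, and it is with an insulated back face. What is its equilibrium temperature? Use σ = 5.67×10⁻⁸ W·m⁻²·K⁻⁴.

Absorbed flux αS = emitted flux εσT⁴ (one radiating face); with α = ε, T = (S/σ)^(1/4).
T = (482 / 5.67×10⁻⁸)^(1/4) = (8.50×10^9)^(1/4).
T = 304 K.

T ≈ 304 K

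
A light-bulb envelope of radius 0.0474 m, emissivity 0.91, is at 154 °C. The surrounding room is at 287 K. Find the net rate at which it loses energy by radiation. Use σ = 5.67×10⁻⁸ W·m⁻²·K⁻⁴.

A = 4πr² = 4π × (0.0474)² = 0.0282 m².
Convert: 154 °C = 427 K.
Q = εσA(T⁴ − T_s⁴). T⁴ − T_s⁴ = (427)⁴ − (287)⁴ = 3.32×10^10 − 6.78×10^9 = 2.65×10^10 K⁴.
Q = 0.91 × 5.67×10⁻⁸ × 0.0282 × 2.65×10^10 = 38.5 W.

Q ≈ 38.5 W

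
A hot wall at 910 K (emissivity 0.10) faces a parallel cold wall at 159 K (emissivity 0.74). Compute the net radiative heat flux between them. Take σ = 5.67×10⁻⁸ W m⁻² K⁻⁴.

q ≈ 3750 W/m²

For two large parallel gray plates, q = σ(T₁⁴ − T₂⁴) / (1/ε₁ + 1/ε₂ − 1).
1/ε₁ + 1/ε₂ − 1 = 1/0.10 + 1/0.74 − 1 = 10.35.
T₁⁴ − T₂⁴ = 6.86×10^11 − 6.39×10^8 = 6.85×10^11 K⁴.
q = 5.67×10⁻⁸ × 6.85×10^11 / 10.35 = 3750 W/m².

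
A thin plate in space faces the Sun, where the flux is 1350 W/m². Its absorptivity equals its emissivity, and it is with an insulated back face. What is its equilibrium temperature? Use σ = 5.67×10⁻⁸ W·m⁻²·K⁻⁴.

Absorbed flux αS = emitted flux εσT⁴ (one radiating face); with α = ε, T = (S/σ)^(1/4).
T = (1350 / 5.67×10⁻⁸)^(1/4) = (2.38×10^10)^(1/4).
T = 393 K.

T ≈ 393 K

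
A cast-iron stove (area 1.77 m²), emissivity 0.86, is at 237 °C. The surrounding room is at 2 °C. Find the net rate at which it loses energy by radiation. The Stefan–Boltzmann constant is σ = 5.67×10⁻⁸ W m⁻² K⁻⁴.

Convert: 237 °C = 510 K; 2 °C = 275 K.
Q = εσA(T⁴ − T_s⁴). T⁴ − T_s⁴ = (510)⁴ − (275)⁴ = 6.77×10^10 − 5.72×10^9 = 6.19×10^10 K⁴.
Q = 0.86 × 5.67×10⁻⁸ × 1.77 × 6.19×10^10 = 5350 W.

Q ≈ 5350 W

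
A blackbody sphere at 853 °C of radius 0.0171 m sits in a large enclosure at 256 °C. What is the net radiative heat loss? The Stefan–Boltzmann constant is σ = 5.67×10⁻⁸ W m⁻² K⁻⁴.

Q ≈ 319 W

A = 4πr² = 4π × (0.0171)² = 3.67×10^-3 m².
Convert: 853 °C = 1126 K; 256 °C = 529 K.
Q = σA(T⁴ − T_s⁴). T⁴ − T_s⁴ = (1126)⁴ − (529)⁴ = 1.61×10^12 − 7.83×10^10 = 1.53×10^12 K⁴.
Q = 5.67×10⁻⁸ × 3.67×10^-3 × 1.53×10^12 = 319 W.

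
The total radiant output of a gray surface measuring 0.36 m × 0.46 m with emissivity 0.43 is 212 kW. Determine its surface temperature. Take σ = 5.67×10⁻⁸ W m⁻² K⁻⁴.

T ≈ 2690 K

A = 0.36 × 0.46 = 0.166 m².
From P = εσAT⁴, T = (P / εσA)^(1/4) = (2.12×10^5 / (0.43 × 5.67×10⁻⁸ × 0.166))^(1/4).
T = (5.25×10^13)^(1/4) = 2690 K.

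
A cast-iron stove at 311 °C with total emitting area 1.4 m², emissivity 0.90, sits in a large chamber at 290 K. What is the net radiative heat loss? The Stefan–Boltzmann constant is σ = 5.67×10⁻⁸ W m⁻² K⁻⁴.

Q ≈ 7800 W

Convert: 311 °C = 584 K.
Q = εσA(T⁴ − T_s⁴). T⁴ − T_s⁴ = (584)⁴ − (290)⁴ = 1.16×10^11 − 7.07×10^9 = 1.09×10^11 K⁴.
Q = 0.90 × 5.67×10⁻⁸ × 1.40 × 1.09×10^11 = 7800 W.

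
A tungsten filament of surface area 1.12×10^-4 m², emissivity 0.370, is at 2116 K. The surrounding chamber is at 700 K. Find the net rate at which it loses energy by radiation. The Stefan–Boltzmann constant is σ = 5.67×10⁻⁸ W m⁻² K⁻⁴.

Q = εσA(T⁴ − T_s⁴). T⁴ − T_s⁴ = (2116)⁴ − (700)⁴ = 2.00×10^13 − 2.40×10^11 = 1.98×10^13 K⁴.
Q = 0.370 × 5.67×10⁻⁸ × 1.12×10^-4 × 1.98×10^13 = 46.5 W.

Q ≈ 46.5 W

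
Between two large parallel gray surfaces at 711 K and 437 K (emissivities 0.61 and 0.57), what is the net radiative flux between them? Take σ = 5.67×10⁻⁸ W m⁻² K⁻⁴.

For two large parallel gray plates, q = σ(T₁⁴ − T₂⁴) / (1/ε₁ + 1/ε₂ − 1).
1/ε₁ + 1/ε₂ − 1 = 1/0.61 + 1/0.57 − 1 = 2.394.
T₁⁴ − T₂⁴ = 2.56×10^11 − 3.65×10^10 = 2.19×10^11 K⁴.
q = 5.67×10⁻⁸ × 2.19×10^11 / 2.394 = 5190 W/m².

q ≈ 5190 W/m²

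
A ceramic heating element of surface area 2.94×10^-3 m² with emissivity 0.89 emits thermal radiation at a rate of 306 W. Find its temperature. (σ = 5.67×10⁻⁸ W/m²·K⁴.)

T ≈ 1200 K

From P = εσAT⁴, T = (P / εσA)^(1/4) = (306 / (0.89 × 5.67×10⁻⁸ × 2.94×10^-3))^(1/4).
T = (2.06×10^12)^(1/4) = 1200 K.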